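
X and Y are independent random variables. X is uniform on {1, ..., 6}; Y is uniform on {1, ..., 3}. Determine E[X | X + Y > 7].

P(X + Y > 7) = 1/6.
Summing X·P(x,y) over outcomes with X + Y > 7 gives 17/18.
E[X | X + Y > 7] = (17/18) / (1/6) = 17/3.

17/3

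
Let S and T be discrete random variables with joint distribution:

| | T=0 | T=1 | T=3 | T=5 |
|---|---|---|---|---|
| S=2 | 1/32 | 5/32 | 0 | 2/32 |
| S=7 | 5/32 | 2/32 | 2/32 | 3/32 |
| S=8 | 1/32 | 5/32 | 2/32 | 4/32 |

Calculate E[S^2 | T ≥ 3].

49

P(T ≥ 3) = 13/32.
Σ S^2·P over the event = 4·(2/32) + 49·(2/32) + 49·(3/32) + 64·(2/32) + 64·(4/32) = 637/32.
E[S^2 | T ≥ 3] = (637/32) / (13/32) = 49.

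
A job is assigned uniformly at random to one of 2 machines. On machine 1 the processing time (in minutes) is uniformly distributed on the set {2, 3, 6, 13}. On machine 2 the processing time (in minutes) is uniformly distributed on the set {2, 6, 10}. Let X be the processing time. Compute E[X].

E[X | machine 1] = (2+3+6+13)/4 = 6.
E[X | machine 2] = (2+6+10)/3 = 6.
By the law of total expectation,
E[X] = (1/2)·(6) + (1/2)·(6) = 6.

6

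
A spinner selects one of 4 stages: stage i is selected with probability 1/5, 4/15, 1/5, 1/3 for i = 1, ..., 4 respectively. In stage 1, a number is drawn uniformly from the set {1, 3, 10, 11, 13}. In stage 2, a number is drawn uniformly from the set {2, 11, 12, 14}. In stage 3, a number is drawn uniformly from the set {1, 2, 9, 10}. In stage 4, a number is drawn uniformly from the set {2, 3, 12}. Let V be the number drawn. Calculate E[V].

E[V | stage 1] = (1+3+10+11+13)/5 = 38/5.
E[V | stage 2] = (2+11+12+14)/4 = 39/4.
E[V | stage 3] = (1+2+9+10)/4 = 11/2.
E[V | stage 4] = (2+3+12)/3 = 17/3.
By the law of total expectation,
E[V] = (1/5)·(38/5) + (4/15)·(39/4) + (1/5)·(11/2) + (1/3)·(17/3) = 3199/450.

3199/450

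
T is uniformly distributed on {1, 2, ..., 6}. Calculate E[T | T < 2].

Given T < 2, T is equally likely to be any of {1}.
E[T | T < 2] = (1) / 1 = 1.

1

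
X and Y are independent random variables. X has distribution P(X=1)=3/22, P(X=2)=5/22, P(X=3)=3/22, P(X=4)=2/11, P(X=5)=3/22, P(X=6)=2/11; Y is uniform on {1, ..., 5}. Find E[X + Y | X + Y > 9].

P(X + Y > 9) = 1/10.
Summing (X+Y)·P(x,y) over outcomes with X + Y > 9 gives 57/55.
E[X + Y | X + Y > 9] = (57/55) / (1/10) = 114/11.

114/11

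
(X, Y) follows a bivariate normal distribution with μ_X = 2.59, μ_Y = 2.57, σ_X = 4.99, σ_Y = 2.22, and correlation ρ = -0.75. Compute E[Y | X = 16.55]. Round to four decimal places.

The regression of Y on X has slope ρ·σ_Y/σ_X and passes through (μ_X, μ_Y).
E[Y | X=16.55] = 2.57 + (-0.75)·(2.22/4.99)·(16.55 − (2.59)) = 2.57 + (-0.33367)·(13.96) = -2.0880.

-2.0880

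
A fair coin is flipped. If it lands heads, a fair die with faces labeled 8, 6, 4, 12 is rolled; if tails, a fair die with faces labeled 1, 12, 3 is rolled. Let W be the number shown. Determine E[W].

77/12

E[W | heads] = (8+6+4+12)/4 = 15/2.
E[W | tails] = (1+12+3)/3 = 16/3.
E[W] = (1/2)·(15/2) + (1/2)·(16/3) = 77/12.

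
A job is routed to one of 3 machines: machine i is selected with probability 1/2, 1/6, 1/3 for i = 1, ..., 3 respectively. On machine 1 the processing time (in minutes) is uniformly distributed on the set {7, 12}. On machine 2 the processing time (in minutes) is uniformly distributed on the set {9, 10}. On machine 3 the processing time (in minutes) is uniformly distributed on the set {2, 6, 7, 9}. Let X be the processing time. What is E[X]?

E[X | machine 1] = (7+12)/2 = 19/2.
E[X | machine 2] = (9+10)/2 = 19/2.
E[X | machine 3] = (2+6+7+9)/4 = 6.
E[X] = (1/2)·(19/2) + (1/6)·(19/2) + (1/3)·(6) = 25/3.

25/3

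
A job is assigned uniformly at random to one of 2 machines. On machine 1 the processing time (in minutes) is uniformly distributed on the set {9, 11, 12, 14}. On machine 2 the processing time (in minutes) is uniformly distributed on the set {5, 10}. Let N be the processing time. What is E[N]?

E[N | machine 1] = (9+11+12+14)/4 = 23/2.
E[N | machine 2] = (5+10)/2 = 15/2.
By the law of total expectation,
E[N] = (1/2)·(23/2) + (1/2)·(15/2) = 19/2.

19/2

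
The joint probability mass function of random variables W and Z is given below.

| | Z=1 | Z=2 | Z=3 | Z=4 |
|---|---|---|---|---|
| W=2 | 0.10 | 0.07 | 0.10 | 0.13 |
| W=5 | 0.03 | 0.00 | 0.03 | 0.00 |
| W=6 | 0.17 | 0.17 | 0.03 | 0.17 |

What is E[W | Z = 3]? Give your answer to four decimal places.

3.3125

P(Z = 3) = 0.16.
Σ W·P over the event = 2·(0.10) + 5·(0.03) + 6·(0.03) = 0.53.
E[W | Z = 3] = (0.53) / (0.16) = 3.3125.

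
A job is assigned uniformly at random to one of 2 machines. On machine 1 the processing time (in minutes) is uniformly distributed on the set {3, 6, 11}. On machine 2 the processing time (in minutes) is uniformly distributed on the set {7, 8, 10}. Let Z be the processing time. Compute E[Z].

15/2

E[Z | machine 1] = (3+6+11)/3 = 20/3.
E[Z | machine 2] = (7+8+10)/3 = 25/3.
By the law of total expectation,
E[Z] = (1/2)·(20/3) + (1/2)·(25/3) = 15/2.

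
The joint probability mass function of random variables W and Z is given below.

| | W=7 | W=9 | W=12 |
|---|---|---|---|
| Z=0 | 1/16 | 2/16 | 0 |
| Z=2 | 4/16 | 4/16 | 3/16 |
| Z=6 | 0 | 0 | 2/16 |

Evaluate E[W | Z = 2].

100/11

P(Z = 2) = 11/16.
Summing W·P(W=x,Z=y) over the conditioning event gives 25/4.
E[W | Z = 2] = (25/4) / (11/16) = 100/11.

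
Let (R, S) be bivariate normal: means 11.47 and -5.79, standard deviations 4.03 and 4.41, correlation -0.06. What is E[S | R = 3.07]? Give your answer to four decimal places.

For a bivariate normal, E[S | R=x] = μ_S + ρ·(σ_S/σ_R)·(x − μ_R).
E[S | R=3.07] = -5.79 + (-0.06)·(4.41/4.03)·(3.07 − (11.47)) = -5.79 + (-0.065658)·(-8.4) = -5.2385.

-5.2385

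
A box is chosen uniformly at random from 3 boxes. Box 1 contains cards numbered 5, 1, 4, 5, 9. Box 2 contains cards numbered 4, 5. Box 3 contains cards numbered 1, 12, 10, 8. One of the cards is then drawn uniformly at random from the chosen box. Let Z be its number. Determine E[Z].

341/60

E[Z | box 1] = (5+1+4+5+9)/5 = 24/5.
E[Z | box 2] = (4+5)/2 = 9/2.
E[Z | box 3] = (1+12+10+8)/4 = 31/4.
By the law of total expectation,
E[Z] = (1/3)·(24/5) + (1/3)·(9/2) + (1/3)·(31/4) = 341/60.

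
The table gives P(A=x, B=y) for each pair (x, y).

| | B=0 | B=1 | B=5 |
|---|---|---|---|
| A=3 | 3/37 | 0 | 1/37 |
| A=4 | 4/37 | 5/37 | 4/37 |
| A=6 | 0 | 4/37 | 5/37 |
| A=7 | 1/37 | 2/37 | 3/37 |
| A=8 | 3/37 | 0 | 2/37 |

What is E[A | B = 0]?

56/11

P(B = 0) = 11/37.
Σ A·P over the event = 3·(3/37) + 4·(4/37) + 7·(1/37) + 8·(3/37) = 56/37.
E[A | B = 0] = (56/37) / (11/37) = 56/11.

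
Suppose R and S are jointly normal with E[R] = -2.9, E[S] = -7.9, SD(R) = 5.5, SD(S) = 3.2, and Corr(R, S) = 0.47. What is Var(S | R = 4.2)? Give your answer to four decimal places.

Var(S | R=x) = (1 − ρ²)·σ_S².
Var(S | R=4.2) = (3.2)²·(1 − (0.47)²) = 10.24·0.7791 = 7.9780.

7.9780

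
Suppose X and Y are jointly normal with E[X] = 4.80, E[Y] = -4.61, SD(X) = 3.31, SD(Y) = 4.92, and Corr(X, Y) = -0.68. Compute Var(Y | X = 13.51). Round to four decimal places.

The conditional variance in a bivariate normal is σ_Y²(1 − ρ²), independent of x.
Var(Y | X=13.51) = (4.92)²·(1 − (-0.68)²) = 24.2064·0.5376 = 13.0134.

13.0134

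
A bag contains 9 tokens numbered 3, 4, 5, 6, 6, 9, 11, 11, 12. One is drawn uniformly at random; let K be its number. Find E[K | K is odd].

P(K is odd) = 5/9.
Σ over the event: 3·1/9 + 5·1/9 + 9·1/9 + 11·2/9 = 13/3.
E[K | K is odd] = (13/3) / (5/9) = 39/5.

39/5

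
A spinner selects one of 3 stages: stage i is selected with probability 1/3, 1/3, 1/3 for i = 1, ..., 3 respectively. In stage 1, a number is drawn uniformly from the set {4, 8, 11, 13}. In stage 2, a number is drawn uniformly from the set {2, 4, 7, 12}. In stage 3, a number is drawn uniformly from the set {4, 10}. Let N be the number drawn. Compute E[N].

89/12

E[N | stage 1] = (4+8+11+13)/4 = 9.
E[N | stage 2] = (2+4+7+12)/4 = 25/4.
E[N | stage 3] = (4+10)/2 = 7.
E[N] = (1/3)·(9) + (1/3)·(25/4) + (1/3)·(7) = 89/12.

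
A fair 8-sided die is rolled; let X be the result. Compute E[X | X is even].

Given X is even, X is equally likely to be any of {2, 4, 6, 8}.
E[X | X is even] = (2 + 4 + 6 + 8) / 4 = 5.

5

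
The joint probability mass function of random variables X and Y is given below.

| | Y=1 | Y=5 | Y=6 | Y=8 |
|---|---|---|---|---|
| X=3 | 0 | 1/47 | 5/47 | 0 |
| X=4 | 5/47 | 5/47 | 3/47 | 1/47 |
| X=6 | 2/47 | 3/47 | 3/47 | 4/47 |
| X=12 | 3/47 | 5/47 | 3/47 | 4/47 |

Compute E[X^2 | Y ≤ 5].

P(Y ≤ 5) = 24/47.
Summing X^2·P(X=x,Y=y) over the conditioning event gives 1501/47.
E[X^2 | Y ≤ 5] = (1501/47) / (24/47) = 1501/24.

1501/24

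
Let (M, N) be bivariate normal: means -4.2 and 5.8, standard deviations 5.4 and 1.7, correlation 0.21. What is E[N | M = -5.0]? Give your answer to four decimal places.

5.7471

The regression of N on M has slope ρ·σ_N/σ_M and passes through (μ_M, μ_N).
E[N | M=-5.0] = 5.8 + (0.21)·(1.7/5.4)·(-5.0 − (-4.2)) = 5.8 + (0.066111)·(-0.8) = 5.7471.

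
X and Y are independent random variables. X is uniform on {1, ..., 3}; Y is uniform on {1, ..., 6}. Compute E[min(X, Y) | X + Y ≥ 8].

Outcomes with X + Y ≥ 8: (2,6), (3,5), (3,6), each with probability 1/18.
E[min(X, Y) | X + Y ≥ 8] = (2 + 3 + 3) / 3 = 8/3.

8/3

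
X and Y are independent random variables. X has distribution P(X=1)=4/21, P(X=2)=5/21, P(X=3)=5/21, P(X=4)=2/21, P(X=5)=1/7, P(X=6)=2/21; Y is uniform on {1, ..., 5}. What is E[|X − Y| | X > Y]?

92/43

P(X > Y) = 43/105.
Summing |X−Y|·P(x,y) over outcomes with X > Y gives 92/105.
E[|X − Y| | X > Y] = (92/105) / (43/105) = 92/43.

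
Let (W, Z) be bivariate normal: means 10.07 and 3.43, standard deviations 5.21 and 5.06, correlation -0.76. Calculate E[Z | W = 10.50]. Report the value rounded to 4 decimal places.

For a bivariate normal, E[Z | W=x] = μ_Z + ρ·(σ_Z/σ_W)·(x − μ_W).
E[Z | W=10.50] = 3.43 + (-0.76)·(5.06/5.21)·(10.50 − (10.07)) = 3.43 + (-0.73812)·(0.43) = 3.1126.

3.1126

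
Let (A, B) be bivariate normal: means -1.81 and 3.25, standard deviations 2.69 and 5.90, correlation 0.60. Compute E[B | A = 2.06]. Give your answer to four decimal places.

The regression of B on A has slope ρ·σ_B/σ_A and passes through (μ_A, μ_B).
E[B | A=2.06] = 3.25 + (0.60)·(5.90/2.69)·(2.06 − (-1.81)) = 3.25 + (1.316)·(3.87) = 8.3429.

8.3429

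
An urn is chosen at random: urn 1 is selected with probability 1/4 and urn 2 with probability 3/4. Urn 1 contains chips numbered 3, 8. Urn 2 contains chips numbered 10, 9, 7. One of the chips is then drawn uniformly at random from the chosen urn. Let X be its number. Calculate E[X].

63/8

E[X | urn 1] = (3+8)/2 = 11/2.
E[X | urn 2] = (10+9+7)/3 = 26/3.
By the law of total expectation,
E[X] = (1/4)·(11/2) + (3/4)·(26/3) = 63/8.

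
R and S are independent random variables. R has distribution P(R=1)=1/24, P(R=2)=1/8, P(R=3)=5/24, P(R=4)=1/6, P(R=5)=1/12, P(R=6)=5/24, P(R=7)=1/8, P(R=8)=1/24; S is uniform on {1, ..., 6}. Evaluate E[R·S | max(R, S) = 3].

111/19

P(max(R, S) = 3) = 19/144.
Summing RS·P(x,y) over outcomes with max(R, S) = 3 gives 37/48.
E[R·S | max(R, S) = 3] = (37/48) / (19/144) = 111/19.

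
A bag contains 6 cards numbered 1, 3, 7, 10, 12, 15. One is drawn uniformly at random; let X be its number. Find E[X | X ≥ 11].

27/2

P(X ≥ 11) = 1/3.
Σ over the event: 12·1/6 + 15·1/6 = 9/2.
E[X | X ≥ 11] = (9/2) / (1/3) = 27/2.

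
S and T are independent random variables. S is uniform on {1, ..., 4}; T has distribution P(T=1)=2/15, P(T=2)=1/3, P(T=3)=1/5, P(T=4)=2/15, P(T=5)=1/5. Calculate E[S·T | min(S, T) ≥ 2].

P(min(S, T) ≥ 2) = 13/20.
Summing ST·P(x,y) over outcomes with min(S, T) ≥ 2 gives 63/10.
E[S·T | min(S, T) ≥ 2] = (63/10) / (13/20) = 126/13.

126/13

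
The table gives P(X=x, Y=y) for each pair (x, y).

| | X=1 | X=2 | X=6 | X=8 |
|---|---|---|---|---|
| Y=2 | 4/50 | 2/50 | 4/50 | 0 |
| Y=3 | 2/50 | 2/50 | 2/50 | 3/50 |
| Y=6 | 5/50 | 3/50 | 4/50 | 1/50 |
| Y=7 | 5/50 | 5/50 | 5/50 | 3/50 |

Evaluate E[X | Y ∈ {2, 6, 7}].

144/41

P(Y ∈ {2, 6, 7}) = 41/50.
Summing X·P(X=x,Y=y) over the conditioning event gives 72/25.
E[X | Y ∈ {2, 6, 7}] = (72/25) / (41/50) = 144/41.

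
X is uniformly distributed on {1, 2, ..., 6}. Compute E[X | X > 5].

6

Given X > 5, X is equally likely to be any of {6}.
E[X | X > 5] = (6) / 1 = 6.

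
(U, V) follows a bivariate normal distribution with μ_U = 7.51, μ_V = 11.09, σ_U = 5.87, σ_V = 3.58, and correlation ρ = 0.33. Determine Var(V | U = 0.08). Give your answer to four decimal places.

Var(V | U=x) = (1 − ρ²)·σ_V².
Var(V | U=0.08) = (3.58)²·(1 − (0.33)²) = 12.8164·0.8911 = 11.4207.

11.4207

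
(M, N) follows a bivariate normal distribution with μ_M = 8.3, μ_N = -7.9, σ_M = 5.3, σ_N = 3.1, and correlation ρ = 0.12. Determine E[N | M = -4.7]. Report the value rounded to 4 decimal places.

-8.8125

E[N | M=x] = μ_N + ρ(σ_N/σ_M)(x − μ_M) for jointly normal variables.
E[N | M=-4.7] = -7.9 + (0.12)·(3.1/5.3)·(-4.7 − (8.3)) = -7.9 + (0.070189)·(-13) = -8.8125.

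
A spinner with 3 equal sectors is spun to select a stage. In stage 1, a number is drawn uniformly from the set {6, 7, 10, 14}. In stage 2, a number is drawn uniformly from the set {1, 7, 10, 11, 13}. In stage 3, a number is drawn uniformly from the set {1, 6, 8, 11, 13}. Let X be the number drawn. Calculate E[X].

E[X | stage 1] = (6+7+10+14)/4 = 37/4.
E[X | stage 2] = (1+7+10+11+13)/5 = 42/5.
E[X | stage 3] = (1+6+8+11+13)/5 = 39/5.
By the law of total expectation,
E[X] = (1/3)·(37/4) + (1/3)·(42/5) + (1/3)·(39/5) = 509/60.

509/60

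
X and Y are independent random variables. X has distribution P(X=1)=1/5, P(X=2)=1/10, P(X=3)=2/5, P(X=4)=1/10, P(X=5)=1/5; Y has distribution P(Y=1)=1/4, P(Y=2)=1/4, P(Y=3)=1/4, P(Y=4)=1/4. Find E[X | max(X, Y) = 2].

P(max(X, Y) = 2) = 1/10.
Summing X·P(x,y) over outcomes with max(X, Y) = 2 gives 3/20.
E[X | max(X, Y) = 2] = (3/20) / (1/10) = 3/2.

3/2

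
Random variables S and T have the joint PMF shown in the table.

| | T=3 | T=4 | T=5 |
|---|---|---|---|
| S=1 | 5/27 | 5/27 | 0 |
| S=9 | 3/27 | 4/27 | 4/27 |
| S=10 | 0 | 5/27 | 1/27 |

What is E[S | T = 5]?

P(T = 5) = 5/27.
Σ S·P over the event = 9·(4/27) + 10·(1/27) = 46/27.
E[S | T = 5] = (46/27) / (5/27) = 46/5.

46/5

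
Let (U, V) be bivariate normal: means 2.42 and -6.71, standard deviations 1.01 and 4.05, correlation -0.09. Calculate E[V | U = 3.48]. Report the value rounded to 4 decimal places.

-7.0925

For a bivariate normal, E[V | U=x] = μ_V + ρ·(σ_V/σ_U)·(x − μ_U).
E[V | U=3.48] = -6.71 + (-0.09)·(4.05/1.01)·(3.48 − (2.42)) = -6.71 + (-0.36089)·(1.06) = -7.0925.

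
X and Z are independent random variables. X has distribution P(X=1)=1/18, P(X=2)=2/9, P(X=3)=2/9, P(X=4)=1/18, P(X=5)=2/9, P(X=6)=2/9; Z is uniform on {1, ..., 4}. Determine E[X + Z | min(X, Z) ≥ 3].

P(min(X, Z) ≥ 3) = 13/36.
Summing (X+Z)·P(x,y) over outcomes with min(X, Z) ≥ 3 gives 211/72.
E[X + Z | min(X, Z) ≥ 3] = (211/72) / (13/36) = 211/26.

211/26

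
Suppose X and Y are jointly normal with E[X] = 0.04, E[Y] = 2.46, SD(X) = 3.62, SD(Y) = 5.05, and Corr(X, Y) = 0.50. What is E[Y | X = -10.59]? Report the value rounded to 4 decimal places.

The regression of Y on X has slope ρ·σ_Y/σ_X and passes through (μ_X, μ_Y).
E[Y | X=-10.59] = 2.46 + (0.50)·(5.05/3.62)·(-10.59 − (0.04)) = 2.46 + (0.697514)·(-10.63) = -4.9546.

-4.9546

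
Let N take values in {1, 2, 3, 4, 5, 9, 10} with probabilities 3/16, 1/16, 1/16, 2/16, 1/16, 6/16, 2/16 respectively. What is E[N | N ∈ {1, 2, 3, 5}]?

13/6

P(N ∈ {1, 2, 3, 5}) = 3/8.
Σ over the event: 1·3/16 + 2·1/16 + 3·1/16 + 5·1/16 = 13/16.
E[N | N ∈ {1, 2, 3, 5}] = (13/16) / (3/8) = 13/6.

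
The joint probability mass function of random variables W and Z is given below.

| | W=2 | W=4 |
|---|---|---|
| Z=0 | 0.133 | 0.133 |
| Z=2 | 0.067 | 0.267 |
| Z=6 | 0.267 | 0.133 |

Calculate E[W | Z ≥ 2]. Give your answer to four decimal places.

P(Z ≥ 2) = 0.734.
Σ W·P over the event = 2·(0.067) + 2·(0.267) + 4·(0.267) + 4·(0.133) = 2.268.
E[W | Z ≥ 2] = (2.268) / (0.734) = 3.0899.

3.0899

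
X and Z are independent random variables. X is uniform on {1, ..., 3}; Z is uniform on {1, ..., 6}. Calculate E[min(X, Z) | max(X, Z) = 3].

Outcomes with max(X, Z) = 3: (1,3), (2,3), (3,1), (3,2), (3,3), each with probability 1/18.
E[min(X, Z) | max(X, Z) = 3] = (1 + 2 + 1 + 2 + 3) / 5 = 9/5.

9/5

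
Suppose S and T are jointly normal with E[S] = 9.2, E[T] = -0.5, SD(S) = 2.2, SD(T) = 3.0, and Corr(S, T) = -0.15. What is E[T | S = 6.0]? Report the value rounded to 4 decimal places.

0.1545

E[T | S=x] = μ_T + ρ(σ_T/σ_S)(x − μ_S) for jointly normal variables.
E[T | S=6.0] = -0.5 + (-0.15)·(3.0/2.2)·(6.0 − (9.2)) = -0.5 + (-0.204545)·(-3.2) = 0.1545.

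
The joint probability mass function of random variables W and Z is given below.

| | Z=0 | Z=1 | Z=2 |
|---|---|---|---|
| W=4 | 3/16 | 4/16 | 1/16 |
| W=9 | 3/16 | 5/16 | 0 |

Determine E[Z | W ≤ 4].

P(W ≤ 4) = 1/2.
Σ Z·P over the event = 0·(3/16) + 1·(4/16) + 2·(1/16) = 3/8.
E[Z | W ≤ 4] = (3/8) / (1/2) = 3/4.

3/4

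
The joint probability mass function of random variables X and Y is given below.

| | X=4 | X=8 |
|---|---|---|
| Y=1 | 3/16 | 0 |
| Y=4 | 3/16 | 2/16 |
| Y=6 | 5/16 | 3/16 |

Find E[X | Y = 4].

28/5

P(Y = 4) = 5/16.
Summing X·P(X=x,Y=y) over the conditioning event gives 7/4.
E[X | Y = 4] = (7/4) / (5/16) = 28/5.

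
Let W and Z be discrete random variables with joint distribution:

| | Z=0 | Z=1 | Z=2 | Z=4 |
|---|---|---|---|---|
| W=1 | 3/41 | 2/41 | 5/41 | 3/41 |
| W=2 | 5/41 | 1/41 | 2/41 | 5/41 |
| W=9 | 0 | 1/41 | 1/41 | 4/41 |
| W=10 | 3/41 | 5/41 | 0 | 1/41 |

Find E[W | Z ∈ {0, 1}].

53/10

P(Z ∈ {0, 1}) = 20/41.
Σ W·P over the event = 1·(3/41) + 1·(2/41) + 2·(5/41) + 2·(1/41) + 9·(1/41) + 10·(3/41) + 10·(5/41) = 106/41.
E[W | Z ∈ {0, 1}] = (106/41) / (20/41) = 53/10.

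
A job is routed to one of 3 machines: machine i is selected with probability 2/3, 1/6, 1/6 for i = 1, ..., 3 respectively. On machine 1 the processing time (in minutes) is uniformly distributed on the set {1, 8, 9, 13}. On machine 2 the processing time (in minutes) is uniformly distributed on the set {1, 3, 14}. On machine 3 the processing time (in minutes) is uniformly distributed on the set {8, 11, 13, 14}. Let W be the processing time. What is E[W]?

97/12

E[W | machine 1] = (1+8+9+13)/4 = 31/4.
E[W | machine 2] = (1+3+14)/3 = 6.
E[W | machine 3] = (8+11+13+14)/4 = 23/2.
By the law of total expectation,
E[W] = (2/3)·(31/4) + (1/6)·(6) + (1/6)·(23/2) = 97/12.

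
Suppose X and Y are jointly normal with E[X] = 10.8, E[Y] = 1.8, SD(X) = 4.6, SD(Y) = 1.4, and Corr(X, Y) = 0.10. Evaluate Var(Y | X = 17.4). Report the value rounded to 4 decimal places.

For a bivariate normal, Var(Y | X=x) = σ_Y²(1 − ρ²).
Var(Y | X=17.4) = (1.4)²·(1 − (0.10)²) = 1.96·0.99 = 1.9404.

1.9404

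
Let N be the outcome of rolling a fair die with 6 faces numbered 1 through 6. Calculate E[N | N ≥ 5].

Given N ≥ 5, N is equally likely to be any of {5, 6}.
E[N | N ≥ 5] = (5 + 6) / 2 = 11/2.

11/2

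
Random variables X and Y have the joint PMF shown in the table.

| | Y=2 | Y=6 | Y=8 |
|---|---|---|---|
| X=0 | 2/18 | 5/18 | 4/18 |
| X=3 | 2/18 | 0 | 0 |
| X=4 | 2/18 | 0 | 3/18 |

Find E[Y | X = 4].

28/5

P(X = 4) = 5/18.
Σ Y·P over the event = 2·(2/18) + 8·(3/18) = 14/9.
E[Y | X = 4] = (14/9) / (5/18) = 28/5.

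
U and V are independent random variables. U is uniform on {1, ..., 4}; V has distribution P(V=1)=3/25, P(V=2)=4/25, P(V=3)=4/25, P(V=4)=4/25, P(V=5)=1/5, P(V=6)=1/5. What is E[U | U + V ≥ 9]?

P(U + V ≥ 9) = 3/20.
Summing U·P(x,y) over outcomes with U + V ≥ 9 gives 11/20.
E[U | U + V ≥ 9] = (11/20) / (3/20) = 11/3.

11/3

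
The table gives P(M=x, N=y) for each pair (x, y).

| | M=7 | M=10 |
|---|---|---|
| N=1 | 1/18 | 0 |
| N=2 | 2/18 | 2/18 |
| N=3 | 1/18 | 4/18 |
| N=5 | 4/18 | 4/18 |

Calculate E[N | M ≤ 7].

P(M ≤ 7) = 4/9.
Summing N·P(M=x,N=y) over the conditioning event gives 14/9.
E[N | M ≤ 7] = (14/9) / (4/9) = 7/2.

7/2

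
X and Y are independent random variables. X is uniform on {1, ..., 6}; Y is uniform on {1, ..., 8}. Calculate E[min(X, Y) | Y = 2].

11/6

Outcomes with Y = 2: (1,2), (2,2), (3,2), (4,2), (5,2), (6,2), each with probability 1/48.
E[min(X, Y) | Y = 2] = (1 + 2 + 2 + 2 + 2 + 2) / 6 = 11/6.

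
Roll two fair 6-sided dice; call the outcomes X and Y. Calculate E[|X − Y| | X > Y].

7/3

P(X > Y) = 5/12.
Summing |X−Y|·P(x,y) over outcomes with X > Y gives 35/36.
E[|X − Y| | X > Y] = (35/36) / (5/12) = 7/3.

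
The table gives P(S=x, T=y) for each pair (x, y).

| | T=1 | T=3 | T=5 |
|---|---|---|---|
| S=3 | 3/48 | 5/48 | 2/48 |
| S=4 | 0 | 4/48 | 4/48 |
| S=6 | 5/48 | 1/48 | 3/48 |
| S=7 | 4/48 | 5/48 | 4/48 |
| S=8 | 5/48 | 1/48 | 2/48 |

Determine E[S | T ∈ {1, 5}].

P(T ∈ {1, 5}) = 2/3.
Summing S·P(S=x,T=y) over the conditioning event gives 191/48.
E[S | T ∈ {1, 5}] = (191/48) / (2/3) = 191/32.

191/32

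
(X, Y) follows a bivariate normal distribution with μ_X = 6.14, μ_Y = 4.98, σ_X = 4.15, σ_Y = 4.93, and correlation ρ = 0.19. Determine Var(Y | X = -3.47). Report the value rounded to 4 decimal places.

The conditional variance in a bivariate normal is σ_Y²(1 − ρ²), independent of x.
Var(Y | X=-3.47) = (4.93)²·(1 − (0.19)²) = 24.3049·0.9639 = 23.4275.

23.4275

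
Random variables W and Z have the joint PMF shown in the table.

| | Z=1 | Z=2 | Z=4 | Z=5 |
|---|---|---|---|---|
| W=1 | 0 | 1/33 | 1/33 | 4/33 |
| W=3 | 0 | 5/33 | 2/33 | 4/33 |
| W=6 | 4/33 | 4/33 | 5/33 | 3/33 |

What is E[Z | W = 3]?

P(W = 3) = 1/3.
Σ Z·P over the event = 2·(5/33) + 4·(2/33) + 5·(4/33) = 38/33.
E[Z | W = 3] = (38/33) / (1/3) = 38/11.

38/11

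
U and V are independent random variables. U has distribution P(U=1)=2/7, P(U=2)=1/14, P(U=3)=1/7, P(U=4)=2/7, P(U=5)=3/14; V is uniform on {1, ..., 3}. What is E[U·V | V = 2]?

P(V = 2) = 1/3.
Summing UV·P(x,y) over outcomes with V = 2 gives 43/21.
E[U·V | V = 2] = (43/21) / (1/3) = 43/7.

43/7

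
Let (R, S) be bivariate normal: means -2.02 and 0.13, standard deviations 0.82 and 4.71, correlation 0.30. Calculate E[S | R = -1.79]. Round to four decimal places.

For a bivariate normal, E[S | R=x] = μ_S + ρ·(σ_S/σ_R)·(x − μ_R).
E[S | R=-1.79] = 0.13 + (0.30)·(4.71/0.82)·(-1.79 − (-2.02)) = 0.13 + (1.7232)·(0.23) = 0.5263.

0.5263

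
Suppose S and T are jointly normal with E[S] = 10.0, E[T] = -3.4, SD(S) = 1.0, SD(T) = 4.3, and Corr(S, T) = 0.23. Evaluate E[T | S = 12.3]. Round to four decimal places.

For a bivariate normal, E[T | S=x] = μ_T + ρ·(σ_T/σ_S)·(x − μ_S).
E[T | S=12.3] = -3.4 + (0.23)·(4.3/1.0)·(12.3 − (10.0)) = -3.4 + (0.989)·(2.3) = -1.1253.

-1.1253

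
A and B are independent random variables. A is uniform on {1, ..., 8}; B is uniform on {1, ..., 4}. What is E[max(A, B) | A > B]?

P(A > B) = 11/16.
Summing max(A,B)·P(x,y) over outcomes with A > B gives 31/8.
E[max(A, B) | A > B] = (31/8) / (11/16) = 62/11.

62/11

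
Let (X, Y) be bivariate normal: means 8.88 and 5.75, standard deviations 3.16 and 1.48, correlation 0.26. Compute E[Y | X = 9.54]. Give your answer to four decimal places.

E[Y | X=x] = μ_Y + ρ(σ_Y/σ_X)(x − μ_X) for jointly normal variables.
E[Y | X=9.54] = 5.75 + (0.26)·(1.48/3.16)·(9.54 − (8.88)) = 5.75 + (0.12177)·(0.66) = 5.8304.

5.8304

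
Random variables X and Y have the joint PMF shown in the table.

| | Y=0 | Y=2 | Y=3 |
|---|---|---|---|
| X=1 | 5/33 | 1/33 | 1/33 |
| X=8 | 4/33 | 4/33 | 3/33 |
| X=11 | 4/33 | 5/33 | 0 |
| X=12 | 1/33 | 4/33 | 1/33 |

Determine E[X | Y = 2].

P(Y = 2) = 14/33.
Σ X·P over the event = 1·(1/33) + 8·(4/33) + 11·(5/33) + 12·(4/33) = 136/33.
E[X | Y = 2] = (136/33) / (14/33) = 68/7.

68/7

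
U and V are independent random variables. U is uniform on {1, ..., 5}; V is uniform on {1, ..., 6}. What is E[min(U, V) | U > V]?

P(U > V) = 1/3.
Summing min(U,V)·P(x,y) over outcomes with U > V gives 2/3.
E[min(U, V) | U > V] = (2/3) / (1/3) = 2.

2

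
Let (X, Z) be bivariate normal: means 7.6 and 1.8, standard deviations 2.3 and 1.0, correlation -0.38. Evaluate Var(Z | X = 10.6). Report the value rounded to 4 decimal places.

Var(Z | X=x) = (1 − ρ²)·σ_Z².
Var(Z | X=10.6) = (1.0)²·(1 − (-0.38)²) = 1·0.8556 = 0.8556.

0.8556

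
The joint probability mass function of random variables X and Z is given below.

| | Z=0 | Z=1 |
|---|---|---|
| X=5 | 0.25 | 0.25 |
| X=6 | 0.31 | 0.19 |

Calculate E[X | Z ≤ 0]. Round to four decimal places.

5.5536

P(Z ≤ 0) = 0.56.
Σ X·P over the event = 5·(0.25) + 6·(0.31) = 3.11.
E[X | Z ≤ 0] = (3.11) / (0.56) = 5.5536.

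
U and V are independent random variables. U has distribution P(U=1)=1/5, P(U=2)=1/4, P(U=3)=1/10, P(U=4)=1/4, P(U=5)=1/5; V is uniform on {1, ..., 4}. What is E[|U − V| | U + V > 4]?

101/56

P(U + V > 4) = 7/10.
Summing |U−V|·P(x,y) over outcomes with U + V > 4 gives 101/80.
E[|U − V| | U + V > 4] = (101/80) / (7/10) = 101/56.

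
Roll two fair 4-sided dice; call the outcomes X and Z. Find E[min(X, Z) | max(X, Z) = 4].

P(max(X, Z) = 4) = 7/16.
Summing min(X,Z)·P(x,y) over outcomes with max(X, Z) = 4 gives 1.
E[min(X, Z) | max(X, Z) = 4] = (1) / (7/16) = 16/7.

16/7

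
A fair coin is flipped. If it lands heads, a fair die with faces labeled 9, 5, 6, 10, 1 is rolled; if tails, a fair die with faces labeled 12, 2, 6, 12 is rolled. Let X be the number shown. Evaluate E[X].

E[X | heads] = (9+5+6+10+1)/5 = 31/5.
E[X | tails] = (12+2+6+12)/4 = 8.
E[X] = (1/2)·(31/5) + (1/2)·(8) = 71/10.

71/10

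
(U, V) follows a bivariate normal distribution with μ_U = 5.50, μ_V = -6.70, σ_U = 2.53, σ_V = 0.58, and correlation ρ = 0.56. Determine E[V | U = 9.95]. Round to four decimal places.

For a bivariate normal, E[V | U=x] = μ_V + ρ·(σ_V/σ_U)·(x − μ_U).
E[V | U=9.95] = -6.70 + (0.56)·(0.58/2.53)·(9.95 − (5.50)) = -6.70 + (0.12838)·(4.45) = -6.1287.

-6.1287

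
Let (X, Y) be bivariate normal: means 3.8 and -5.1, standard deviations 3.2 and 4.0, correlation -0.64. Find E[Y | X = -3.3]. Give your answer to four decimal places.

0.5800

For a bivariate normal, E[Y | X=x] = μ_Y + ρ·(σ_Y/σ_X)·(x − μ_X).
E[Y | X=-3.3] = -5.1 + (-0.64)·(4.0/3.2)·(-3.3 − (3.8)) = -5.1 + (-0.8)·(-7.1) = 0.5800.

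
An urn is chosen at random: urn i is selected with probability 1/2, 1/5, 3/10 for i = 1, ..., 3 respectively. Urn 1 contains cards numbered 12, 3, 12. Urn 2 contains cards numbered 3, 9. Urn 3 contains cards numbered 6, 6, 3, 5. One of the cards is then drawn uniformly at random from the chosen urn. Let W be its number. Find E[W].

36/5

E[W | urn 1] = (12+3+12)/3 = 9.
E[W | urn 2] = (3+9)/2 = 6.
E[W | urn 3] = (6+6+3+5)/4 = 5.
By the law of total expectation,
E[W] = (1/2)·(9) + (1/5)·(6) + (3/10)·(5) = 36/5.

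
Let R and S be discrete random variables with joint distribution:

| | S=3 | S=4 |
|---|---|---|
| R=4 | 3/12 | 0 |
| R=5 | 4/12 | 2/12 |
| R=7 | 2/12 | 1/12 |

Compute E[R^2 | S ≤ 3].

82/3

P(S ≤ 3) = 3/4.
Summing R^2·P(R=x,S=y) over the conditioning event gives 41/2.
E[R^2 | S ≤ 3] = (41/2) / (3/4) = 82/3.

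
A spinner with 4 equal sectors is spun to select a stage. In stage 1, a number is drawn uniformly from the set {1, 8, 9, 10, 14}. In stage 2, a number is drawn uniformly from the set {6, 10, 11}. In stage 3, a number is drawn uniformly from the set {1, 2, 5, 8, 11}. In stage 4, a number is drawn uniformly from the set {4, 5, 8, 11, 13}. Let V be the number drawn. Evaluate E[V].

31/4

E[V | stage 1] = (1+8+9+10+14)/5 = 42/5.
E[V | stage 2] = (6+10+11)/3 = 9.
E[V | stage 3] = (1+2+5+8+11)/5 = 27/5.
E[V | stage 4] = (4+5+8+11+13)/5 = 41/5.
By the law of total expectation,
E[V] = (1/4)·(42/5) + (1/4)·(9) + (1/4)·(27/5) + (1/4)·(41/5) = 31/4.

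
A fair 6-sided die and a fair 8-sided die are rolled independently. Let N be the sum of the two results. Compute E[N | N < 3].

2

P(N < 3) = 1/48.
Σ over the event: 2·1/48 = 1/24.
E[N | N < 3] = (1/24) / (1/48) = 2.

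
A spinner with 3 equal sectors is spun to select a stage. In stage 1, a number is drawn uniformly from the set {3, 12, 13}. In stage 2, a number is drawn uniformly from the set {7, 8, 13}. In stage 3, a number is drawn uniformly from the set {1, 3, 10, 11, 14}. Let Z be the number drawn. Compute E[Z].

397/45

E[Z | stage 1] = (3+12+13)/3 = 28/3.
E[Z | stage 2] = (7+8+13)/3 = 28/3.
E[Z | stage 3] = (1+3+10+11+14)/5 = 39/5.
By the law of total expectation,
E[Z] = (1/3)·(28/3) + (1/3)·(28/3) + (1/3)·(39/5) = 397/45.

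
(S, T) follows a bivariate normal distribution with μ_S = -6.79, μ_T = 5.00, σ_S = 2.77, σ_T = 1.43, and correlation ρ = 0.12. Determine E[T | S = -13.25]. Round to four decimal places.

For a bivariate normal, E[T | S=x] = μ_T + ρ·(σ_T/σ_S)·(x − μ_S).
E[T | S=-13.25] = 5.00 + (0.12)·(1.43/2.77)·(-13.25 − (-6.79)) = 5.00 + (0.061949)·(-6.46) = 4.5998.

4.5998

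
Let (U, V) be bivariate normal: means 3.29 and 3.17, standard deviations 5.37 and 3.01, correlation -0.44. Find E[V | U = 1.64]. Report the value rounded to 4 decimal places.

The regression of V on U has slope ρ·σ_V/σ_U and passes through (μ_U, μ_V).
E[V | U=1.64] = 3.17 + (-0.44)·(3.01/5.37)·(1.64 − (3.29)) = 3.17 + (-0.24663)·(-1.65) = 3.5769.

3.5769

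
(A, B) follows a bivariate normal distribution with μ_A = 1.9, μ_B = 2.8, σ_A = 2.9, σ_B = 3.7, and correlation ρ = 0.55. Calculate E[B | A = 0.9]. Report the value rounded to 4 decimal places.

2.0983

E[B | A=x] = μ_B + ρ(σ_B/σ_A)(x − μ_A) for jointly normal variables.
E[B | A=0.9] = 2.8 + (0.55)·(3.7/2.9)·(0.9 − (1.9)) = 2.8 + (0.70172)·(-1) = 2.0983.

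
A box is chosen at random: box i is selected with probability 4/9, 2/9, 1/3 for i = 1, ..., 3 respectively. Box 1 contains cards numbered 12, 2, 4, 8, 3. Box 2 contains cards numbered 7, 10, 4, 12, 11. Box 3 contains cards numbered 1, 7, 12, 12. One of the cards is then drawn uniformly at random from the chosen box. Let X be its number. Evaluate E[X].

E[X | box 1] = (12+2+4+8+3)/5 = 29/5.
E[X | box 2] = (7+10+4+12+11)/5 = 44/5.
E[X | box 3] = (1+7+12+12)/4 = 8.
By the law of total expectation,
E[X] = (4/9)·(29/5) + (2/9)·(44/5) + (1/3)·(8) = 36/5.

36/5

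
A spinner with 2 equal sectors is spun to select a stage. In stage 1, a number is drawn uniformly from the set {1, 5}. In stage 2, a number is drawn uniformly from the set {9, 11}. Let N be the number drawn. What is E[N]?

13/2

E[N | stage 1] = (1+5)/2 = 3.
E[N | stage 2] = (9+11)/2 = 10.
E[N] = (1/2)·(3) + (1/2)·(10) = 13/2.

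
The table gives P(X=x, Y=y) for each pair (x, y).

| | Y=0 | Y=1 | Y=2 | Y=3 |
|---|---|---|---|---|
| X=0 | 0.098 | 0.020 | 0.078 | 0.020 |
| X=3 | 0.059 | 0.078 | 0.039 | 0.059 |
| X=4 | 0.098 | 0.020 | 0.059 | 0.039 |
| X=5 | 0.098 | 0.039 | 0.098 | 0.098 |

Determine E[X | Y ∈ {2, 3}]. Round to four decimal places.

P(Y ∈ {2, 3}) = 0.490.
Σ X·P over the event = 0·(0.078) + 0·(0.020) + 3·(0.039) + 3·(0.059) + 4·(0.059) + 4·(0.039) + 5·(0.098) + 5·(0.098) = 1.666.
E[X | Y ∈ {2, 3}] = (1.666) / (0.490) = 3.4000.

3.4000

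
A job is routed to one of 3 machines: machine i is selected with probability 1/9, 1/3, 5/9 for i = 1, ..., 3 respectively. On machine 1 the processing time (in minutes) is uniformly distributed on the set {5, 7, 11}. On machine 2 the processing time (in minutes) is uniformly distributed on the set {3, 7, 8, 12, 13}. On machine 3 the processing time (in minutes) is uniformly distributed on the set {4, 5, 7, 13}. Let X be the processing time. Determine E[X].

E[X | machine 1] = (5+7+11)/3 = 23/3.
E[X | machine 2] = (3+7+8+12+13)/5 = 43/5.
E[X | machine 3] = (4+5+7+13)/4 = 29/4.
By the law of total expectation,
E[X] = (1/9)·(23/3) + (1/3)·(43/5) + (5/9)·(29/4) = 4183/540.

4183/540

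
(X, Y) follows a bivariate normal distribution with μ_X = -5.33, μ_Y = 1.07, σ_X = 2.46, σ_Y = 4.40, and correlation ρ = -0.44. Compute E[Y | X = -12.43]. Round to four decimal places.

The regression of Y on X has slope ρ·σ_Y/σ_X and passes through (μ_X, μ_Y).
E[Y | X=-12.43] = 1.07 + (-0.44)·(4.40/2.46)·(-12.43 − (-5.33)) = 1.07 + (-0.78699)·(-7.1) = 6.6576.

6.6576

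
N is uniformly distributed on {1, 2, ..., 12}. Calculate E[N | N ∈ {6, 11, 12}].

P(N ∈ {6, 11, 12}) = 1/4.
Σ over the event: 6·1/12 + 11·1/12 + 12·1/12 = 29/12.
E[N | N ∈ {6, 11, 12}] = (29/12) / (1/4) = 29/3.

29/3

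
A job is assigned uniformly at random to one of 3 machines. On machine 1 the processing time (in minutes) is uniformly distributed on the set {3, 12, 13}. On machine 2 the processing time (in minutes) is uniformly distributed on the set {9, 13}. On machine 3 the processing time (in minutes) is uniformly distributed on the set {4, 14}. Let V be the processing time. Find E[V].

88/9

E[V | machine 1] = (3+12+13)/3 = 28/3.
E[V | machine 2] = (9+13)/2 = 11.
E[V | machine 3] = (4+14)/2 = 9.
By the law of total expectation,
E[V] = (1/3)·(28/3) + (1/3)·(11) + (1/3)·(9) = 88/9.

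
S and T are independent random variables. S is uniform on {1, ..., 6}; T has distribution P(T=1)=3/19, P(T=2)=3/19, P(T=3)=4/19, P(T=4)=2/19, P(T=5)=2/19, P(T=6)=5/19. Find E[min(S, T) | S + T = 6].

27/14

P(S + T = 6) = 7/57.
Summing min(S,T)·P(x,y) over outcomes with S + T = 6 gives 9/38.
E[min(S, T) | S + T = 6] = (9/38) / (7/57) = 27/14.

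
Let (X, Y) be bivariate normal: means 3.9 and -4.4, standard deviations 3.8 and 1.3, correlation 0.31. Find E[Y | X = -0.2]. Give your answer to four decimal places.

For a bivariate normal, E[Y | X=x] = μ_Y + ρ·(σ_Y/σ_X)·(x − μ_X).
E[Y | X=-0.2] = -4.4 + (0.31)·(1.3/3.8)·(-0.2 − (3.9)) = -4.4 + (0.10605)·(-4.1) = -4.8348.

-4.8348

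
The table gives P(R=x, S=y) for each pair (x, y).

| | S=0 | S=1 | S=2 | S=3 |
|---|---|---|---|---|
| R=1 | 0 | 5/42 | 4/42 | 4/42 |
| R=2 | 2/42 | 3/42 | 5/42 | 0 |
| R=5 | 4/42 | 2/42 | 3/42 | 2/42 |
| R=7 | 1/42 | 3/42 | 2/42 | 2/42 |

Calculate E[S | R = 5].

14/11

P(R = 5) = 11/42.
Σ S·P over the event = 0·(4/42) + 1·(2/42) + 2·(3/42) + 3·(2/42) = 1/3.
E[S | R = 5] = (1/3) / (11/42) = 14/11.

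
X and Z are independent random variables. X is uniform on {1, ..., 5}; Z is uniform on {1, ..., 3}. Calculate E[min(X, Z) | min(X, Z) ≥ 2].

P(min(X, Z) ≥ 2) = 8/15.
Summing min(X,Z)·P(x,y) over outcomes with min(X, Z) ≥ 2 gives 19/15.
E[min(X, Z) | min(X, Z) ≥ 2] = (19/15) / (8/15) = 19/8.

19/8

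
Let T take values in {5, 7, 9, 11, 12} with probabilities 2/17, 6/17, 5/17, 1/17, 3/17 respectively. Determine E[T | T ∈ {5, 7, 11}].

7

P(T ∈ {5, 7, 11}) = 9/17.
Σ over the event: 5·2/17 + 7·6/17 + 11·1/17 = 63/17.
E[T | T ∈ {5, 7, 11}] = (63/17) / (9/17) = 7.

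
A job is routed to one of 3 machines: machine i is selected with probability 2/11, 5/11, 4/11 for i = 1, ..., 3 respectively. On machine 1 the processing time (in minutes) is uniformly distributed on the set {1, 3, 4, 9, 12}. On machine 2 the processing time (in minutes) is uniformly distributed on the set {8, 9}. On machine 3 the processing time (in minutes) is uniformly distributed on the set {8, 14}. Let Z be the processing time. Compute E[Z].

E[Z | machine 1] = (1+3+4+9+12)/5 = 29/5.
E[Z | machine 2] = (8+9)/2 = 17/2.
E[Z | machine 3] = (8+14)/2 = 11.
By the law of total expectation,
E[Z] = (2/11)·(29/5) + (5/11)·(17/2) + (4/11)·(11) = 981/110.

981/110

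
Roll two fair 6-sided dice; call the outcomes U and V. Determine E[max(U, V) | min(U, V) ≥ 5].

Outcomes with min(U, V) ≥ 5: (5,5), (5,6), (6,5), (6,6), each with probability 1/36.
E[max(U, V) | min(U, V) ≥ 5] = (5 + 6 + 6 + 6) / 4 = 23/4.

23/4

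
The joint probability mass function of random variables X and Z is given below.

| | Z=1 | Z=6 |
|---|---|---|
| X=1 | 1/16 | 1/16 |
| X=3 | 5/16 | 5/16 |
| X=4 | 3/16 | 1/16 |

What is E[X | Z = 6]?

20/7

P(Z = 6) = 7/16.
Σ X·P over the event = 1·(1/16) + 3·(5/16) + 4·(1/16) = 5/4.
E[X | Z = 6] = (5/4) / (7/16) = 20/7.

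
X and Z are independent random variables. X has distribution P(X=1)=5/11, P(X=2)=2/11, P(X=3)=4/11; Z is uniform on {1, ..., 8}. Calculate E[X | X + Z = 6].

P(X + Z = 6) = 1/8.
Summing X·P(x,y) over outcomes with X + Z = 6 gives 21/88.
E[X | X + Z = 6] = (21/88) / (1/8) = 21/11.

21/11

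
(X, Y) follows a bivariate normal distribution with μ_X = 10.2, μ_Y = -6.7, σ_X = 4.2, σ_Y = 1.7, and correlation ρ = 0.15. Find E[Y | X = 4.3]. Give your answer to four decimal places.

-7.0582

E[Y | X=x] = μ_Y + ρ(σ_Y/σ_X)(x − μ_X) for jointly normal variables.
E[Y | X=4.3] = -6.7 + (0.15)·(1.7/4.2)·(4.3 − (10.2)) = -6.7 + (0.060714)·(-5.9) = -7.0582.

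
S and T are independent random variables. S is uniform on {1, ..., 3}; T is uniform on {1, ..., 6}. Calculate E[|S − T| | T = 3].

1

Outcomes with T = 3: (1,3), (2,3), (3,3), each with probability 1/18.
E[|S − T| | T = 3] = (2 + 1 + 0) / 3 = 1.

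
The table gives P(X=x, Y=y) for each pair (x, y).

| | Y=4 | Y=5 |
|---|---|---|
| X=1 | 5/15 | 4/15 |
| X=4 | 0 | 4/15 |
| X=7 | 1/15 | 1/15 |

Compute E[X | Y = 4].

P(Y = 4) = 2/5.
Σ X·P over the event = 1·(5/15) + 7·(1/15) = 4/5.
E[X | Y = 4] = (4/5) / (2/5) = 2.

2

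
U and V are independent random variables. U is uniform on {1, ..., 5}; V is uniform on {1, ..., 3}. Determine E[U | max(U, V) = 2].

5/3

Outcomes with max(U, V) = 2: (1,2), (2,1), (2,2), each with probability 1/15.
E[U | max(U, V) = 2] = (1 + 2 + 2) / 3 = 5/3.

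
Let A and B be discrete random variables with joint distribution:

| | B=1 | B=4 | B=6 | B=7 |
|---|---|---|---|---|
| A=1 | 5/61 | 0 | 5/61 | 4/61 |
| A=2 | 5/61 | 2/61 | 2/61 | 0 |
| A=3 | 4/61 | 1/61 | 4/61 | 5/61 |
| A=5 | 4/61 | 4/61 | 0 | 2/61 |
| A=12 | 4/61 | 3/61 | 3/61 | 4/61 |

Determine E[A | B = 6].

57/14

P(B = 6) = 14/61.
Σ A·P over the event = 1·(5/61) + 2·(2/61) + 3·(4/61) + 12·(3/61) = 57/61.
E[A | B = 6] = (57/61) / (14/61) = 57/14.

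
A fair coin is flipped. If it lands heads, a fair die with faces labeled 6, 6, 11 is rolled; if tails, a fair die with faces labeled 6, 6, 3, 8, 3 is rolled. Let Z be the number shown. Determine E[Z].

193/30

E[Z | heads] = (6+6+11)/3 = 23/3.
E[Z | tails] = (6+6+3+8+3)/5 = 26/5.
By the law of total expectation,
E[Z] = (1/2)·(23/3) + (1/2)·(26/5) = 193/30.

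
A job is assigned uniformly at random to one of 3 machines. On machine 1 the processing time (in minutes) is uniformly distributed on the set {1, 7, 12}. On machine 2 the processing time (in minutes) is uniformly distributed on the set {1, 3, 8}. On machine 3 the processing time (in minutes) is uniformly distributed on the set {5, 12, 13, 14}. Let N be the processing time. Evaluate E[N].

E[N | machine 1] = (1+7+12)/3 = 20/3.
E[N | machine 2] = (1+3+8)/3 = 4.
E[N | machine 3] = (5+12+13+14)/4 = 11.
By the law of total expectation,
E[N] = (1/3)·(20/3) + (1/3)·(4) + (1/3)·(11) = 65/9.

65/9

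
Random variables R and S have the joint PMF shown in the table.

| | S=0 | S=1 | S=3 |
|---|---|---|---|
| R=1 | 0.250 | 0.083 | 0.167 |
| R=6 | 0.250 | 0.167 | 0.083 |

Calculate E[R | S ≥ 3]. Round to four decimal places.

P(S ≥ 3) = 0.250.
Σ R·P over the event = 1·(0.167) + 6·(0.083) = 0.665.
E[R | S ≥ 3] = (0.665) / (0.250) = 2.6600.

2.6600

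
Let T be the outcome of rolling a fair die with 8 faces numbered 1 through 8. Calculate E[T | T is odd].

Given T is odd, T is equally likely to be any of {1, 3, 5, 7}.
E[T | T is odd] = (1 + 3 + 5 + 7) / 4 = 4.

4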